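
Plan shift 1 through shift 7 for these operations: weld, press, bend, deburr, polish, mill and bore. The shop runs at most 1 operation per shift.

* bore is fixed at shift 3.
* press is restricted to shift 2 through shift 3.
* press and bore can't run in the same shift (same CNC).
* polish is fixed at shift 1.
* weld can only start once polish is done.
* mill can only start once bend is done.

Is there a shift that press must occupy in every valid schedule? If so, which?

press's window is shift 2–shift 3.
bore is fixed at shift 3, and press can't share a shift with bore.
So press must be shift 2.

shift 2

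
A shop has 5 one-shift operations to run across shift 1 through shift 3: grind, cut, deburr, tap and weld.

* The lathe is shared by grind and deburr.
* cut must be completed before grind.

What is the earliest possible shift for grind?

Precedence pushes grind to at least shift 2.
grind at shift 2 is achievable: grind -> shift 2; deburr -> shift 1; cut -> shift 1; weld -> shift 1; tap -> shift 1.

shift 2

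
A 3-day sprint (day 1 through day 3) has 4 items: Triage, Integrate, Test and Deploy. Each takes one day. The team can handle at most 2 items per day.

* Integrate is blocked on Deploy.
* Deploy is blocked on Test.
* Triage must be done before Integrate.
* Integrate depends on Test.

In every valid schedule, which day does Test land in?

day 1

Downstream work caps Test at day 1.
So Test is pinned to day 1.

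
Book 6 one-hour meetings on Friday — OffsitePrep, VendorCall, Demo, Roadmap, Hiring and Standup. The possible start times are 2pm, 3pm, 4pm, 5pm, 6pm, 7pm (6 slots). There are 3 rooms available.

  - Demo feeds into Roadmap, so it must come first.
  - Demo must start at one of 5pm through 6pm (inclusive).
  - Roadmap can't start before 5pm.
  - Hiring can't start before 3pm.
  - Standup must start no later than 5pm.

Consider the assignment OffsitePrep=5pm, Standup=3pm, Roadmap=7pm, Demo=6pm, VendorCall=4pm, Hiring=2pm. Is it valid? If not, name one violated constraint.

No. Hiring can't start before 3pm is not satisfied.

Hiring can't start before 3pm — violated.
Roadmap can't start before 5pm — holds.
Standup must start no later than 5pm — holds.
Demo must start at one of 5pm through 6pm (inclusive) — holds.
Demo feeds into Roadmap, so it must come first — holds.
There are 3 rooms available — holds.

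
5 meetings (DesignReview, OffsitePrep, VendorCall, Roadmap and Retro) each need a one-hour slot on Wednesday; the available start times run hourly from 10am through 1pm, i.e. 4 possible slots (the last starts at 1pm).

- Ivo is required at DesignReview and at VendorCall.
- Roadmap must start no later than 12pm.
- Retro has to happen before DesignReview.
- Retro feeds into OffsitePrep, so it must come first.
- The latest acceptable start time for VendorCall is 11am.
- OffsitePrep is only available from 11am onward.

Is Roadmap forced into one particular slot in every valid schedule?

Roadmap can be 10am (e.g. OffsitePrep=11am; Roadmap=10am; DesignReview=11am; VendorCall=10am; Retro=10am) or 11am (e.g. VendorCall in 10am; OffsitePrep in 11am; Roadmap in 11am; Retro in 10am; DesignReview in 11am).

No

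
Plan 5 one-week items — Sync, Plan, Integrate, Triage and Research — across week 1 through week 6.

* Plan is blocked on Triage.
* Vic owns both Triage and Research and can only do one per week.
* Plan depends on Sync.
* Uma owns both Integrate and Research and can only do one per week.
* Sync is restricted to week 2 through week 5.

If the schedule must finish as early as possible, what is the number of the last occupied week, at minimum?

3

The precedence chain requires at least 2 distinct weeks.
Propagating the time windows through the other constraints, Plan can't land before week 3, so the schedule must run through at least week 3.
3 works (last occupied week: week 3): for example Triage -> week 1, Integrate -> week 1, Research -> week 2, Plan -> week 3, Sync -> week 2.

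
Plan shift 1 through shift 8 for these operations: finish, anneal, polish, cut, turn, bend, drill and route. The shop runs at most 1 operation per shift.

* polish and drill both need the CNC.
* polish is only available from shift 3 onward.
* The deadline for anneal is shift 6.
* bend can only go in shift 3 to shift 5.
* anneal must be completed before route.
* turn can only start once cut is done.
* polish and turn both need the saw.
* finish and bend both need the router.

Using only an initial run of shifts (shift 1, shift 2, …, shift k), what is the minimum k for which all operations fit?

8 shifts

The precedence chain requires at least 2 distinct shifts.
With at most 1 per shift and 8 operations, at least 8 shifts are needed.
polish can't be placed before shift 3, so the schedule must run through at least shift 3.
8 works (last occupied shift: shift 8): for example bend -> shift 3; turn -> shift 5; anneal -> shift 1; drill -> shift 8; route -> shift 6; cut -> shift 2; finish -> shift 7; polish -> shift 4.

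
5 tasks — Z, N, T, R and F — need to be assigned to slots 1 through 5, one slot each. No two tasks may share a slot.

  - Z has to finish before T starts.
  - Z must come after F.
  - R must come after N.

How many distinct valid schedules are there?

Splitting on Z: it can be 2 (3), 3 (4), 4 (3). Listing each branch's schedules as (N, T, R, F):
Z=2: (3,4,5,1) (3,5,4,1) (4,3,5,1) — 3.
Z=3: (1,4,5,2) (1,5,4,2) (2,4,5,1) (2,5,4,1) — 4.
Z=4: (1,5,2,3) (1,5,3,2) (2,5,3,1) — 3.
Summing: 3 + 4 + 3 = 10.

10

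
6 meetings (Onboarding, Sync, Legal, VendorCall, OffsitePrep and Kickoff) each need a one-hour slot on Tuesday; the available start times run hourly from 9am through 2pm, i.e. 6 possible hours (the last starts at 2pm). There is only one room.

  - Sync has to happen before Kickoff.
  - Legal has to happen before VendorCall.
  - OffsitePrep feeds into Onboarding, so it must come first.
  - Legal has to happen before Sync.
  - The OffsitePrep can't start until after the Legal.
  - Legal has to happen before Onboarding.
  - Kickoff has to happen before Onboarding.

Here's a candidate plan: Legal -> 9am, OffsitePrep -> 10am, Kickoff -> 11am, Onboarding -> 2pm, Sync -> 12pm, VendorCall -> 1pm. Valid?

Sync has to happen before Kickoff — violated.
OffsitePrep feeds into Onboarding, so it must come first — holds.
Legal has to happen before Sync — holds.
Kickoff has to happen before Onboarding — holds.
There is only one room — holds.
The OffsitePrep can't start until after the Legal — holds.
Legal has to happen before VendorCall — holds.
Legal has to happen before Onboarding — holds.

No. Sync has to happen before Kickoff is not satisfied.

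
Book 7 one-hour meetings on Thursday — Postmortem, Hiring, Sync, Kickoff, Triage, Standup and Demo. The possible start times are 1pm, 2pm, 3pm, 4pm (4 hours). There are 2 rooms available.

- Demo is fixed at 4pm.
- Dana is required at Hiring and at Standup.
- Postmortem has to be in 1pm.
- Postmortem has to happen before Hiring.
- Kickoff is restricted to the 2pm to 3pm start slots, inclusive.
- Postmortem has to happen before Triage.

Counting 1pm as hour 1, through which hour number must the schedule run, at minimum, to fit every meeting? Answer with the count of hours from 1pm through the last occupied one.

The precedence chain requires at least 2 distinct hours.
With at most 2 per hour and 7 meetings, at least 4 hours are needed.
Demo can't be placed before 4pm — that is hour 4 counting from 1pm — so the schedule must run through at least 4 hours.
4 works (last occupied hour: 4pm): for example Standup in 3pm; Demo in 4pm; Postmortem in 1pm; Kickoff in 2pm; Hiring in 2pm; Triage in 3pm; Sync in 1pm.

4 hours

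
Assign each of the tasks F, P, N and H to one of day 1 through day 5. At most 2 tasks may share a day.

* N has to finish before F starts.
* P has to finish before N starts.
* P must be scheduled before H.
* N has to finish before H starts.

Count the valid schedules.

20

Splitting on F: it can be day 3 (3), day 4 (7), day 5 (10). Listing each branch's schedules as (P, N, H) by day number:
F=day 3: (1,2,3) (1,2,4) (1,2,5) — 3.
F=day 4: (1,2,3) (1,2,4) (1,2,5) (1,3,4) (1,3,5) (2,3,4) (2,3,5) — 7.
F=day 5: (1,2,3) (1,2,4) (1,2,5) (1,3,4) (1,3,5) (1,4,5) (2,3,4) (2,3,5) (2,4,5) (3,4,5) — 10.
Summing: 3 + 7 + 10 = 20.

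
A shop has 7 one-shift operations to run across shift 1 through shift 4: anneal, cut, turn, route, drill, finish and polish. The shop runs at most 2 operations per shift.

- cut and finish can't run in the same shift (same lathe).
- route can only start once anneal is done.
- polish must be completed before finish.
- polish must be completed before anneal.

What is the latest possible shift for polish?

Downstream work caps polish at shift 2.
polish at shift 2 is achievable: finish -> shift 3, polish -> shift 2, cut -> shift 1, anneal -> shift 3, drill -> shift 2, turn -> shift 1, route -> shift 4.

shift 2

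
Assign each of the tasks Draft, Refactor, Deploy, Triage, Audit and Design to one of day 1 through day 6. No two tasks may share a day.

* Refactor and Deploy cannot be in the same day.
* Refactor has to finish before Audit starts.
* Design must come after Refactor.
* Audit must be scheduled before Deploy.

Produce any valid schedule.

Audit in day 2, Refactor in day 1, Deploy in day 3, Triage in day 6, Design in day 4, Draft in day 5

Checking: Refactor(day 1) before Audit(day 2); Audit(day 2) before Deploy(day 3); Refactor(day 1) before Design(day 4); Refactor(day 1) != Deploy(day 3); max 1 per day (cap 1).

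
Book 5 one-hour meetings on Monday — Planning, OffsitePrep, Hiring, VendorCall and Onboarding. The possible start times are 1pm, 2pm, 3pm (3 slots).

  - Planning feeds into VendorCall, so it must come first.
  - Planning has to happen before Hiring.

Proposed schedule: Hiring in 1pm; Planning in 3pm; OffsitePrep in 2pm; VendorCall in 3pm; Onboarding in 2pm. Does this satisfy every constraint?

Planning has to happen before Hiring — violated.
Planning feeds into VendorCall, so it must come first — violated.

No. Planning has to happen before Hiring is not satisfied.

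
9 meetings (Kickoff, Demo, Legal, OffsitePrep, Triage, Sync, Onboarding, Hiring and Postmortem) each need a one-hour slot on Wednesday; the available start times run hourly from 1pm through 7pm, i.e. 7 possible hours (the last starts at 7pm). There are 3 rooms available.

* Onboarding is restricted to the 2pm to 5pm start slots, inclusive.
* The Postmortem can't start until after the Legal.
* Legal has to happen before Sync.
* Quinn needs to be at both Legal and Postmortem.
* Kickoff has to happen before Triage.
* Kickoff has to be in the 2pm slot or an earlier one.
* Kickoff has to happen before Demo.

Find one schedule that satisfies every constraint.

Kickoff=1pm; Hiring=3pm; Onboarding=2pm; OffsitePrep=1pm; Demo=2pm; Sync=3pm; Postmortem=3pm; Triage=2pm; Legal=1pm

Checking: Legal(1pm) before Sync(3pm); Kickoff(1pm) before Demo(2pm); Legal(1pm) before Postmortem(3pm); Kickoff(1pm) before Triage(2pm); Legal(1pm) != Postmortem(3pm); Kickoff=1pm in [1pm,2pm]; Onboarding=2pm in [2pm,5pm]; max 3 per hour (cap 3).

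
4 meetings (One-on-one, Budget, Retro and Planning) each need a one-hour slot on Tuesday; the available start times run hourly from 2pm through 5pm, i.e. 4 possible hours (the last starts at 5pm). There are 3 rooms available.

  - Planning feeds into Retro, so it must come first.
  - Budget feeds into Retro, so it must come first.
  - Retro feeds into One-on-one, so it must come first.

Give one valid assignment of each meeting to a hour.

One-on-one=4pm; Retro=3pm; Planning=2pm; Budget=2pm

Checking: Planning(2pm) before Retro(3pm); Budget(2pm) before Retro(3pm); Retro(3pm) before One-on-one(4pm); max 2 per hour (cap 3).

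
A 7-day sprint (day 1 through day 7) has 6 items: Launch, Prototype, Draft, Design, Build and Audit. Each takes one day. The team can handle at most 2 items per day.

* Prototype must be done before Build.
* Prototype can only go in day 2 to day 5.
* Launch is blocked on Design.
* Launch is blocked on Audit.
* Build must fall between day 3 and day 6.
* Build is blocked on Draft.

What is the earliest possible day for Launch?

day 2

Precedence pushes Launch to at least day 2.
Launch at day 2 is achievable: Prototype=day 2; Launch=day 2; Draft=day 3; Design=day 1; Audit=day 1; Build=day 4.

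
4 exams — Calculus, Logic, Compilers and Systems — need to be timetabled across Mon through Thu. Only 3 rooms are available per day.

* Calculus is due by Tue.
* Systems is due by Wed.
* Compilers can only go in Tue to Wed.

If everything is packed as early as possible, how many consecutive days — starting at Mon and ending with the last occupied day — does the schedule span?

2 days

With at most 3 per day and 4 exams, at least 2 days are needed.
Compilers can't be placed before Tue — that is day 2 counting from Mon — so the schedule must run through at least 2 days.
2 works (last occupied day: Tue): for example Compilers -> Tue, Logic -> Mon, Calculus -> Mon, Systems -> Mon.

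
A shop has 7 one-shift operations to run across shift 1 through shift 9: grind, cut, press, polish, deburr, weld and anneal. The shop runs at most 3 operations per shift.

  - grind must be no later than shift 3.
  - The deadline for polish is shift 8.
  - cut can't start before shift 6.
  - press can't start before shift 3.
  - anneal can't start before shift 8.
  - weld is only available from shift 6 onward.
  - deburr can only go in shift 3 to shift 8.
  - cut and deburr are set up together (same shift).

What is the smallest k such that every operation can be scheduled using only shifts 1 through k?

8 shifts

With at most 3 per shift and 7 operations, at least 3 shifts are needed.
anneal can't be placed before shift 8, so the schedule must run through at least shift 8.
8 works (last occupied shift: shift 8): for example weld -> shift 6, anneal -> shift 8, polish -> shift 1, cut -> shift 6, grind -> shift 1, deburr -> shift 6, press -> shift 3.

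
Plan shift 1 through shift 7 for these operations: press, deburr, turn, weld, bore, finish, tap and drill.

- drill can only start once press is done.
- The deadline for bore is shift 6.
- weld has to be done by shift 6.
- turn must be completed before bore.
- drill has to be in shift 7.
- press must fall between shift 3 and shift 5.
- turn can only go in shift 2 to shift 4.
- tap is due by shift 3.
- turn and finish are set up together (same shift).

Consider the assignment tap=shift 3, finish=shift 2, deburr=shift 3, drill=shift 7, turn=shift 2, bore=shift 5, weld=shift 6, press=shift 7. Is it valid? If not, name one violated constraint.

turn must be completed before bore — holds.
drill can only start once press is done — violated.
tap is due by shift 3 — holds.
turn and finish are set up together (same shift) — holds.
turn can only go in shift 2 to shift 4 — holds.
drill has to be in shift 7 — holds.
press must fall between shift 3 and shift 5 — violated.
weld has to be done by shift 6 — holds.
The deadline for bore is shift 6 — holds.

No — it violates: press must fall between shift 3 and shift 5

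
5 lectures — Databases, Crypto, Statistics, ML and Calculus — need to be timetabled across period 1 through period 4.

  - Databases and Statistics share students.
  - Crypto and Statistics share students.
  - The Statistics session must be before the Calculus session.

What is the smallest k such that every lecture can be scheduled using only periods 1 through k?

The precedence chain requires at least 2 distinct periods.
2 works (last occupied period: period 2): for example Crypto in period 2; Databases in period 2; Calculus in period 2; Statistics in period 1; ML in period 1.

2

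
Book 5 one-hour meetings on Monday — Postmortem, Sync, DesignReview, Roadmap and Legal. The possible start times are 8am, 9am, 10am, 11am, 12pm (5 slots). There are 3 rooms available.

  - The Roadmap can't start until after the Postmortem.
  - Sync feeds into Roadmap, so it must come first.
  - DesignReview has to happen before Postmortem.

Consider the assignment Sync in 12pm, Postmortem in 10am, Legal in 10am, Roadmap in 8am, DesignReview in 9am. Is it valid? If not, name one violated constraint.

Invalid. Sync feeds into Roadmap, so it must come first.

There are 3 rooms available — holds.
The Roadmap can't start until after the Postmortem — violated.
DesignReview has to happen before Postmortem — holds.
Sync feeds into Roadmap, so it must come first — violated.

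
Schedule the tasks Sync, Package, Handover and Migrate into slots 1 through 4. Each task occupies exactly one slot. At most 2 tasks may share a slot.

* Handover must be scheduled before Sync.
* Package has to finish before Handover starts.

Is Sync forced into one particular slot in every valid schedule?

No

Sync can be 3 (e.g. Sync=3, Package=1, Migrate=1, Handover=2) or 4 (e.g. Package=1, Sync=4, Handover=2, Migrate=1).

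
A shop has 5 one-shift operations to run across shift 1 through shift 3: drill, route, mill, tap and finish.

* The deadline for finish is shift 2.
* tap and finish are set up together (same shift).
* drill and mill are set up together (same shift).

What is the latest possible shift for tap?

shift 2

Tap must be in the same shift as finish, which can't be after shift 2, so tap is at most shift 2.
tap at shift 2 is achievable: tap=shift 2, drill=shift 1, mill=shift 1, finish=shift 2, route=shift 1.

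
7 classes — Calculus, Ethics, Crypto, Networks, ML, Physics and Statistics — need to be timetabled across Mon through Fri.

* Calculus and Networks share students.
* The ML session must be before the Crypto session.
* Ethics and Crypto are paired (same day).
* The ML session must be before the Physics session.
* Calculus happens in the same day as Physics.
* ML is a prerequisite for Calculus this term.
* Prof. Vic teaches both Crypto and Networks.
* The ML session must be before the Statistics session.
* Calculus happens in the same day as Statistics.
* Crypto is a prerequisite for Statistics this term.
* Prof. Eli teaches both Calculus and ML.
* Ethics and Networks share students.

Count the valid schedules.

Splitting on Calculus: it can be Wed (3), Thu (9), Fri (18). Listing each branch's schedules as (Ethics, Crypto, Networks, ML, Physics, Statistics):
Calculus=Wed: (Tue,Tue,Mon,Mon,Wed,Wed) (Tue,Tue,Thu,Mon,Wed,Wed) (Tue,Tue,Fri,Mon,Wed,Wed) — 3.
Calculus=Thu: (Tue,Tue,Mon,Mon,Thu,Thu) (Tue,Tue,Wed,Mon,Thu,Thu) (Tue,Tue,Fri,Mon,Thu,Thu) (Wed,Wed,Mon,Mon,Thu,Thu) (Wed,Wed,Mon,Tue,Thu,Thu) (Wed,Wed,Tue,Mon,Thu,Thu) (Wed,Wed,Tue,Tue,Thu,Thu) (Wed,Wed,Fri,Mon,Thu,Thu) (Wed,Wed,Fri,Tue,Thu,Thu) — 9.
Calculus=Fri: (Tue,Tue,Mon,Mon,Fri,Fri) (Tue,Tue,Wed,Mon,Fri,Fri) (Tue,Tue,Thu,Mon,Fri,Fri) (Wed,Wed,Mon,Mon,Fri,Fri) (Wed,Wed,Mon,Tue,Fri,Fri) (Wed,Wed,Tue,Mon,Fri,Fri) (Wed,Wed,Tue,Tue,Fri,Fri) (Wed,Wed,Thu,Mon,Fri,Fri) (Wed,Wed,Thu,Tue,Fri,Fri) (Thu,Thu,Mon,Mon,Fri,Fri) (Thu,Thu,Mon,Tue,Fri,Fri) (Thu,Thu,Mon,Wed,Fri,Fri) (Thu,Thu,Tue,Mon,Fri,Fri) (Thu,Thu,Tue,Tue,Fri,Fri) (Thu,Thu,Tue,Wed,Fri,Fri) (Thu,Thu,Wed,Mon,Fri,Fri) (Thu,Thu,Wed,Tue,Fri,Fri) (Thu,Thu,Wed,Wed,Fri,Fri) — 18.
Summing: 3 + 9 + 18 = 30.

30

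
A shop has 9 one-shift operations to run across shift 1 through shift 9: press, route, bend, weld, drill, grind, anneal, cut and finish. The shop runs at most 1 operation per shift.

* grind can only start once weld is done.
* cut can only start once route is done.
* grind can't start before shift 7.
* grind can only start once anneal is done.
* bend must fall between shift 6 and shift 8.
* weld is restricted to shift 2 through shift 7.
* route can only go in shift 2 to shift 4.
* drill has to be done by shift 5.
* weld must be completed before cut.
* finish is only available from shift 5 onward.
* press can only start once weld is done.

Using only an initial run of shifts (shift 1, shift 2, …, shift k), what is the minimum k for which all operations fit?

9 shifts

The precedence chain requires at least 2 distinct shifts.
With at most 1 per shift and 9 operations, at least 9 shifts are needed.
grind can't be placed before shift 7, so the schedule must run through at least shift 7.
9 works (last occupied shift: shift 9): for example drill=shift 1; grind=shift 7; press=shift 9; bend=shift 6; cut=shift 8; anneal=shift 4; route=shift 2; weld=shift 3; finish=shift 5.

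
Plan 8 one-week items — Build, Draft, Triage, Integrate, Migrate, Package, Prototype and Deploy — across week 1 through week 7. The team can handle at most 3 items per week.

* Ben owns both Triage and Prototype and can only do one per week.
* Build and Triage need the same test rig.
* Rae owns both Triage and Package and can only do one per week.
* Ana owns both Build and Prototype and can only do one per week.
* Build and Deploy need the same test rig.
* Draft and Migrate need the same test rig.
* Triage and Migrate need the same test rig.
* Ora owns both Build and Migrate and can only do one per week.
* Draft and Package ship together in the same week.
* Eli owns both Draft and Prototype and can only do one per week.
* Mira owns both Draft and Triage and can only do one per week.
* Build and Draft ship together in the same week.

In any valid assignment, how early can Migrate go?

Migrate at week 1 is achievable: Integrate=week 1; Package=week 2; Prototype=week 1; Deploy=week 3; Triage=week 3; Build=week 2; Draft=week 2; Migrate=week 1.

week 1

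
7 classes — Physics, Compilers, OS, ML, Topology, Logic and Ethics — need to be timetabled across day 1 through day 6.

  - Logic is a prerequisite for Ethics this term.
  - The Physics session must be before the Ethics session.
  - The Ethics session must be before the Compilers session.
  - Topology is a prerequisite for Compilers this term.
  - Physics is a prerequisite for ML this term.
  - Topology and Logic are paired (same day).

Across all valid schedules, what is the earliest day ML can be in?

Precedence pushes ML to at least day 2.
ML at day 2 is achievable: Ethics -> day 2, ML -> day 2, Physics -> day 1, Topology -> day 1, OS -> day 1, Compilers -> day 3, Logic -> day 1.

day 2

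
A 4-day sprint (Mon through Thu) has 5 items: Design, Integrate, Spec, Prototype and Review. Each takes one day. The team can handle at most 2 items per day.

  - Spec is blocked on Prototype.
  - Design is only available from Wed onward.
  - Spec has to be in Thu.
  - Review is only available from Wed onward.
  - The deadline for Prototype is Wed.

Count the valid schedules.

22

Splitting on Design: it can be Wed (14), Thu (8). Listing each branch's schedules as (Integrate, Spec, Prototype, Review):
Design=Wed: (Mon,Thu,Mon,Wed) (Mon,Thu,Mon,Thu) (Mon,Thu,Tue,Wed) (Mon,Thu,Tue,Thu) (Mon,Thu,Wed,Thu) (Tue,Thu,Mon,Wed) (Tue,Thu,Mon,Thu) (Tue,Thu,Tue,Wed) (Tue,Thu,Tue,Thu) (Tue,Thu,Wed,Thu) (Wed,Thu,Mon,Thu) (Wed,Thu,Tue,Thu) (Thu,Thu,Mon,Wed) (Thu,Thu,Tue,Wed) — 14.
Design=Thu: (Mon,Thu,Mon,Wed) (Mon,Thu,Tue,Wed) (Mon,Thu,Wed,Wed) (Tue,Thu,Mon,Wed) (Tue,Thu,Tue,Wed) (Tue,Thu,Wed,Wed) (Wed,Thu,Mon,Wed) (Wed,Thu,Tue,Wed) — 8.
Summing: 14 + 8 = 22.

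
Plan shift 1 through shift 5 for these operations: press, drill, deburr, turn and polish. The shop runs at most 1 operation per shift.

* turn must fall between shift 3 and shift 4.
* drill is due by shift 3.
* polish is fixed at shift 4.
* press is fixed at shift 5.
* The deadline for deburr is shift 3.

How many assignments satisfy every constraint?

Enumerating: drill -> shift 1, polish -> shift 4, deburr -> shift 2, press -> shift 5, turn -> shift 3 | drill -> shift 2, press -> shift 5, turn -> shift 3, polish -> shift 4, deburr -> shift 1.

2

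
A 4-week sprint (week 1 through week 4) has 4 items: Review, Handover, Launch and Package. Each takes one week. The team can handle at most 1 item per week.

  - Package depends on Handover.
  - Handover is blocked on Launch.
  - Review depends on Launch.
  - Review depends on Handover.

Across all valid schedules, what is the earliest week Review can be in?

Precedence pushes Review to at least week 3.
Review at week 3 is achievable: Handover in week 2, Launch in week 1, Review in week 3, Package in week 4.

week 3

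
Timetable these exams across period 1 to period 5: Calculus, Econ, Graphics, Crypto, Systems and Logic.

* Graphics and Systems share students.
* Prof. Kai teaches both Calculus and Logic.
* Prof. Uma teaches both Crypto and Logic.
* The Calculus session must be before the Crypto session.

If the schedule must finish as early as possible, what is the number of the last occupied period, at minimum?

3

The precedence chain requires at least 2 distinct periods.
Could 2 periods be enough, i.e. nothing placed later than period 2? No: Crypto must come after Calculus (at period 1 or later) → {period 2}; Calculus must come before Crypto (at period 2 or earlier) → {period 1}; Logic can't share with Crypto (period 2) → {period 1}; Logic can't share with Calculus (period 1) → nothing is left.
So 2 periods is not enough.
3 works (last occupied period: period 3): for example Systems=period 2; Calculus=period 1; Econ=period 1; Logic=period 3; Crypto=period 2; Graphics=period 1.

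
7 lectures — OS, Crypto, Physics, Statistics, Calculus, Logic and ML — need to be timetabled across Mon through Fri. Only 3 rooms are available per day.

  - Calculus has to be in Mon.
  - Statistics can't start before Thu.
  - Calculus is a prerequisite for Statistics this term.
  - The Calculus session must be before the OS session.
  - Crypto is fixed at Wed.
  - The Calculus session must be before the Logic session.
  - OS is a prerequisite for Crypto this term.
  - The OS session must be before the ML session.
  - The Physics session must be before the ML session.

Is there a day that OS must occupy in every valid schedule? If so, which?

Tue

Calculus is fixed at Mon and must come before OS, so OS is at least Tue.
Crypto is fixed at Wed and must come after OS, so OS is at most Tue.
So OS must be Tue.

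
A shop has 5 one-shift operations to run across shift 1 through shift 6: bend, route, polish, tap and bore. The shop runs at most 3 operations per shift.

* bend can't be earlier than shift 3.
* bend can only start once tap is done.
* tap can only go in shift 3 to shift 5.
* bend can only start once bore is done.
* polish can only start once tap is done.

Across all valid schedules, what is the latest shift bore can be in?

Downstream work caps bore at shift 5.
bore at shift 5 is achievable: polish -> shift 4; bore -> shift 5; bend -> shift 6; route -> shift 1; tap -> shift 3.

shift 5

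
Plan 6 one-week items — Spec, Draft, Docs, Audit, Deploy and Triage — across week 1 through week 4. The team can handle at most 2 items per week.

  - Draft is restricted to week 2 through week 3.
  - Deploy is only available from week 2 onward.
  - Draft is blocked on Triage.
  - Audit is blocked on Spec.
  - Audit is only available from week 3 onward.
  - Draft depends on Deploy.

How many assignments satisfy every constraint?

Splitting on Spec: it can be week 1 (10), week 2 (5), week 3 (5). Listing each branch's schedules as (Draft, Docs, Audit, Deploy, Triage) by week number:
Spec=week 1: (3,1,3,2,2) (3,1,4,2,2) (3,2,3,2,1) (3,2,4,2,1) (3,3,4,2,1) (3,3,4,2,2) (3,4,3,2,1) (3,4,3,2,2) (3,4,4,2,1) (3,4,4,2,2) — 10.
Spec=week 2: (3,1,3,2,1) (3,1,4,2,1) (3,3,4,2,1) (3,4,3,2,1) (3,4,4,2,1) — 5.
Spec=week 3: (3,1,4,2,1) (3,1,4,2,2) (3,2,4,2,1) (3,4,4,2,1) (3,4,4,2,2) — 5.
Summing: 10 + 5 + 5 = 20.

20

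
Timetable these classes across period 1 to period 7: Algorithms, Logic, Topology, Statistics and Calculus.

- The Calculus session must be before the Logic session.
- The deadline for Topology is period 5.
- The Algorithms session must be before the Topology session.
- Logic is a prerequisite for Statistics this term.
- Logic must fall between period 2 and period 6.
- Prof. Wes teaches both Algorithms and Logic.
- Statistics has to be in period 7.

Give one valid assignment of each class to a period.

Algorithms=period 1; Topology=period 2; Logic=period 2; Calculus=period 1; Statistics=period 7

Checking: Calculus(period 1) before Logic(period 2); Logic(period 2) before Statistics(period 7); Algorithms(period 1) before Topology(period 2); Algorithms(period 1) != Logic(period 2); Statistics=period 7 in [period 7,period 7]; Logic=period 2 in [period 2,period 6]; Topology=period 2 in [period 1,period 5].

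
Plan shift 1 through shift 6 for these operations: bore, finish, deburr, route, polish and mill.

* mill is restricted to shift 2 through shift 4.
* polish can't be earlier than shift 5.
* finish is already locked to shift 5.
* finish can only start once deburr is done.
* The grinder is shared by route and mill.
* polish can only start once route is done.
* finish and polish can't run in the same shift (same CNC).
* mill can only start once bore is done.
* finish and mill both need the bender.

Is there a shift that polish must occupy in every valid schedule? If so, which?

polish's window is shift 5–shift 6.
finish is fixed at shift 5, and polish can't share a shift with finish.
So polish must be shift 6.

shift 6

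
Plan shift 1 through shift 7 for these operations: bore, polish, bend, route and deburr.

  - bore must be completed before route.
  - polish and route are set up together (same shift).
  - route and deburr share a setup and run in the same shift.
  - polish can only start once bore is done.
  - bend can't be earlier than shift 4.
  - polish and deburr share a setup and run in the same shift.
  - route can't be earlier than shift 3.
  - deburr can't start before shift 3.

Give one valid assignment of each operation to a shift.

polish -> shift 3, route -> shift 3, deburr -> shift 3, bend -> shift 4, bore -> shift 1

Checking: bore(shift 1) before route(shift 3); bore(shift 1) before polish(shift 3); route = deburr = shift 3; polish = deburr = shift 3; polish = route = shift 3; deburr=shift 3 in [shift 3,shift 7]; bend=shift 4 in [shift 4,shift 7]; route=shift 3 in [shift 3,shift 7].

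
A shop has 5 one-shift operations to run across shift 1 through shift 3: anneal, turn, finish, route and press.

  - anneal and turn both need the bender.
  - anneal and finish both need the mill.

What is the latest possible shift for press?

shift 3

press at shift 3 is achievable: anneal in shift 1, route in shift 1, press in shift 3, turn in shift 2, finish in shift 2.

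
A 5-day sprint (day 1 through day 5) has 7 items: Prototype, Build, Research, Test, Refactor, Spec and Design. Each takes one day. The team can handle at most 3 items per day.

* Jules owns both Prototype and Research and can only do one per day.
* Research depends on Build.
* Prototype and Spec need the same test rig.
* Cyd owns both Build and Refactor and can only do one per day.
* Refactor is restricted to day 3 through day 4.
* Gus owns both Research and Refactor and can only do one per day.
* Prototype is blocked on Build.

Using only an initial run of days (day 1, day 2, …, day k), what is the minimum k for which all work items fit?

3

The precedence chain requires at least 2 distinct days.
With at most 3 per day and 7 work items, at least 3 days are needed.
Refactor can't be placed before day 3, so the schedule must run through at least day 3.
3 works (last occupied day: day 3): for example Test=day 1; Prototype=day 3; Refactor=day 3; Build=day 1; Research=day 2; Design=day 2; Spec=day 1.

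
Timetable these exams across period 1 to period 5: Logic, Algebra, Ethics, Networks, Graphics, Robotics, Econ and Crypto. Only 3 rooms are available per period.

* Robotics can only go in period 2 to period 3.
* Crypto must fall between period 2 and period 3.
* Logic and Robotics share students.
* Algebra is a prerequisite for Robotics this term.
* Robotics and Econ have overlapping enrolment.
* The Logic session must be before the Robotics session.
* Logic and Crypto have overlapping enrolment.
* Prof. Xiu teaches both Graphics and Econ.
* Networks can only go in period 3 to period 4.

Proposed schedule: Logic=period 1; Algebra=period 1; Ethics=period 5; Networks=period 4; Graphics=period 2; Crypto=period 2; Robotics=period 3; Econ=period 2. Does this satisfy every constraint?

No — it violates: Prof. Xiu teaches both Graphics and Econ

Logic and Crypto have overlapping enrolment — holds.
Robotics can only go in period 2 to period 3 — holds.
Only 3 rooms are available per period — holds.
Prof. Xiu teaches both Graphics and Econ — violated.
Robotics and Econ have overlapping enrolment — holds.
Algebra is a prerequisite for Robotics this term — holds.
Crypto must fall between period 2 and period 3 — holds.
Networks can only go in period 3 to period 4 — holds.
Logic and Robotics share students — holds.
The Logic session must be before the Robotics session — holds.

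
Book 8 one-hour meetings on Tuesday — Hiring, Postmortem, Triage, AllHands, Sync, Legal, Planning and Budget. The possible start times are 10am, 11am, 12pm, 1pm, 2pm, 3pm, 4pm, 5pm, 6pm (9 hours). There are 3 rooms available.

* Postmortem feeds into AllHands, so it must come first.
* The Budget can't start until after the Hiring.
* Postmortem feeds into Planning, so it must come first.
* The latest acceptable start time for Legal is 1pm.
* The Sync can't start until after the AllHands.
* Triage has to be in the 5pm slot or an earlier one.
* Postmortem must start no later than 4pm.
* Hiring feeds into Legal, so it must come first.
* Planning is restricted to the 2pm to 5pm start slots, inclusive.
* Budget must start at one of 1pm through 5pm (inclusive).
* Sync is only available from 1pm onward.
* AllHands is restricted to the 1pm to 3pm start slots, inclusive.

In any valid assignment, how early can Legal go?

Precedence pushes Legal to at least 11am; Legal's own window allows nothing later than 1pm.
Legal at 11am is achievable: Planning -> 2pm, Budget -> 1pm, Legal -> 11am, Hiring -> 10am, Postmortem -> 10am, AllHands -> 1pm, Sync -> 2pm, Triage -> 10am.

11am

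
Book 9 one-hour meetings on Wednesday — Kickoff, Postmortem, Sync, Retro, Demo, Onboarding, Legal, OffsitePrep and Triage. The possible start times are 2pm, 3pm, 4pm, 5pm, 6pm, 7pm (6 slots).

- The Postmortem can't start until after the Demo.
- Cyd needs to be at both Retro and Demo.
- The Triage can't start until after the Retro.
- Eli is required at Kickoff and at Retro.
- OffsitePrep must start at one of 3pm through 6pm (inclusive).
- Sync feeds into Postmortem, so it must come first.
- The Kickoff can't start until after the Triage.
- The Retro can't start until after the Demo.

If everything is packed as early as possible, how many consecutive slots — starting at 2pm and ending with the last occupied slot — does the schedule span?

The precedence chain requires at least 4 distinct slots.
4 works (last occupied slot: 5pm): for example Postmortem=3pm, Retro=3pm, Onboarding=2pm, Demo=2pm, Kickoff=5pm, Legal=2pm, OffsitePrep=3pm, Sync=2pm, Triage=4pm.

4 slots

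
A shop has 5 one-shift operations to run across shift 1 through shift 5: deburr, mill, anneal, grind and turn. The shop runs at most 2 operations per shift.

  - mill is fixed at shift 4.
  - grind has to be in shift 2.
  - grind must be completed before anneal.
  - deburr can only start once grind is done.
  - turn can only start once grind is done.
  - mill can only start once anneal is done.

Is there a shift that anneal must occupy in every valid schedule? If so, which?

shift 3

grind is fixed at shift 2 and must come before anneal, so anneal is at least shift 3.
mill is fixed at shift 4 and must come after anneal, so anneal is at most shift 3.
So anneal must be shift 3.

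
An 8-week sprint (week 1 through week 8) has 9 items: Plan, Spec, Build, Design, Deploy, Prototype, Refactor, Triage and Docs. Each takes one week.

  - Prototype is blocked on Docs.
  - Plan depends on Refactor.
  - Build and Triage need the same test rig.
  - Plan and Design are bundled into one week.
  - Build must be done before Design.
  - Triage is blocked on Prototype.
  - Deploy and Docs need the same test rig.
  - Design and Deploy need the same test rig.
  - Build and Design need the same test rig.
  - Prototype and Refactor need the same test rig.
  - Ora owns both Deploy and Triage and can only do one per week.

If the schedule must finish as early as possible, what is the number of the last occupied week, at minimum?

The precedence chain requires at least 3 distinct weeks.
3 works (last occupied week: week 3): for example Design=week 3, Prototype=week 2, Plan=week 3, Refactor=week 1, Spec=week 1, Deploy=week 2, Docs=week 1, Triage=week 3, Build=week 1.

week 3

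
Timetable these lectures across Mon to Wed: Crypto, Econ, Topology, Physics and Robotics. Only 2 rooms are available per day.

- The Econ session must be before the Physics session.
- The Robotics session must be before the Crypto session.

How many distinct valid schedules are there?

15

Splitting on Crypto: it can be Tue (5), Wed (10). Listing each branch's schedules as (Econ, Topology, Physics, Robotics):
Crypto=Tue: (Mon,Tue,Wed,Mon) (Mon,Wed,Tue,Mon) (Mon,Wed,Wed,Mon) (Tue,Mon,Wed,Mon) (Tue,Wed,Wed,Mon) — 5.
Crypto=Wed: (Mon,Mon,Tue,Tue) (Mon,Mon,Wed,Tue) (Mon,Tue,Tue,Mon) (Mon,Tue,Wed,Mon) (Mon,Tue,Wed,Tue) (Mon,Wed,Tue,Mon) (Mon,Wed,Tue,Tue) (Tue,Mon,Wed,Mon) (Tue,Mon,Wed,Tue) (Tue,Tue,Wed,Mon) — 10.
Summing: 5 + 10 = 15.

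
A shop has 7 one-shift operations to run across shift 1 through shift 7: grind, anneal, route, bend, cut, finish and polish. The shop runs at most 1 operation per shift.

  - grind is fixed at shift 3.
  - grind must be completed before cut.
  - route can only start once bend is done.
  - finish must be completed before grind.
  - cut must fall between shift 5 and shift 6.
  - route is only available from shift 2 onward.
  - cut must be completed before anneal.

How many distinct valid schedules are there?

18

Splitting on anneal: it can be shift 6 (6), shift 7 (12). Listing each branch's schedules as (grind, route, bend, cut, finish, polish) by shift number:
anneal=shift 6: (3,4,1,5,2,7) (3,4,2,5,1,7) (3,7,1,5,2,4) (3,7,2,5,1,4) (3,7,4,5,1,2) (3,7,4,5,2,1) — 6.
anneal=shift 7: (3,4,1,5,2,6) (3,4,1,6,2,5) (3,4,2,5,1,6) (3,4,2,6,1,5) (3,5,1,6,2,4) (3,5,2,6,1,4) (3,5,4,6,1,2) (3,5,4,6,2,1) (3,6,1,5,2,4) (3,6,2,5,1,4) (3,6,4,5,1,2) (3,6,4,5,2,1) — 12.
Summing: 6 + 12 = 18.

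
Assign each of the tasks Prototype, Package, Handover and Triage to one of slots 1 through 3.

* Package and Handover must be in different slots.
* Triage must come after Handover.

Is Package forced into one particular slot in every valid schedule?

No

Package can be 1 (e.g. Handover -> 2, Package -> 1, Prototype -> 1, Triage -> 3) or 2 (e.g. Package -> 2; Prototype -> 1; Handover -> 1; Triage -> 2).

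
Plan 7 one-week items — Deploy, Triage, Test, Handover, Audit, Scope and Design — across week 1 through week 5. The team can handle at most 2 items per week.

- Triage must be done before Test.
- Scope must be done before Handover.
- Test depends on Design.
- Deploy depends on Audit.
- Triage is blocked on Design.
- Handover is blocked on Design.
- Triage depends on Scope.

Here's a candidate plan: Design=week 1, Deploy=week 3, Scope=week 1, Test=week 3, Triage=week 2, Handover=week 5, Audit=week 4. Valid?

Triage is blocked on Design — holds.
The team can handle at most 2 items per week — holds.
Test depends on Design — holds.
Handover is blocked on Design — holds.
Deploy depends on Audit — violated.
Triage must be done before Test — holds.
Scope must be done before Handover — holds.
Triage depends on Scope — holds.

Invalid. Deploy depends on Audit.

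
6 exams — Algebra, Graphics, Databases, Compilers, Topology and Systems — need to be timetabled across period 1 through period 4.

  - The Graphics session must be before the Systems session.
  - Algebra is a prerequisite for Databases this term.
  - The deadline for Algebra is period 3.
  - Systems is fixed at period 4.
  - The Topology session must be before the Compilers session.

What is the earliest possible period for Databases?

period 2

Precedence pushes Databases to at least period 2.
Databases at period 2 is achievable: Systems -> period 4, Databases -> period 2, Compilers -> period 2, Topology -> period 1, Graphics -> period 1, Algebra -> period 1.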